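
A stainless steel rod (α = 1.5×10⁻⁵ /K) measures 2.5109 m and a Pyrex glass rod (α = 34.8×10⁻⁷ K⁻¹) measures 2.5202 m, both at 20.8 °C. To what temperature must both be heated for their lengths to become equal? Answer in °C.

T = 342.7 °C

L₁(1 + α₁ΔT) = L₂(1 + α₂ΔT) ⇒ ΔT = (L₂ − L₁)/(α₁L₁ − α₂L₂)
L₂ − L₁ = 2.5202 − 2.5109 = 9.30×10⁻³ m
α₁L₁ − α₂L₂ = 1.5×10⁻⁵×2.5109 − 34.8×10⁻⁷×2.5202 = 2.8893204×10⁻⁵ m/K
ΔT = 9.30×10⁻³ / 2.8893204×10⁻⁵ = 321.875 K
T = 20.8 + 321.875 = 342.675 °C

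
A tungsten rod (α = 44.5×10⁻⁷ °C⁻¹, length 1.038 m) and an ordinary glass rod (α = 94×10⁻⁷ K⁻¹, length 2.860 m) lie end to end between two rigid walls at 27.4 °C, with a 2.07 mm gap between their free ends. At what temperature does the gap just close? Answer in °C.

α₁L₁ = 4.6191×10⁻⁶ m/K, α₂L₂ = 2.6884×10⁻⁵ m/K → total 3.15031×10⁻⁵ m/K
ΔT = g/(α₁L₁+α₂L₂) = 2.07×10⁻³ / 3.15031×10⁻⁵ = 65.708 K
T = 27.4 + 65.708 = 93.108 °C

T = 93.1 °C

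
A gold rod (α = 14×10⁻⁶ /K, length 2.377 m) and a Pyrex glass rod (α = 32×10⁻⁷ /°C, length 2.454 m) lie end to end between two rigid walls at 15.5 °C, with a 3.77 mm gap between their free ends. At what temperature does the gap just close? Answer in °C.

α₁L₁ = 3.3278×10⁻⁵ m/K, α₂L₂ = 7.8528×10⁻⁶ m/K → total 4.11308×10⁻⁵ m/K
ΔT = g/(α₁L₁+α₂L₂) = 3.77×10⁻³ / 4.11308×10⁻⁵ = 91.66 K
T = 15.5 + 91.66 = 107.16 °C

T = 107 °C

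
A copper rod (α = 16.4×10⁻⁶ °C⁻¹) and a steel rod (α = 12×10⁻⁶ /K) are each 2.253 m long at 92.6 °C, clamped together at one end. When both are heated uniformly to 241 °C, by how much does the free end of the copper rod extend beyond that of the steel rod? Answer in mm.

1.47 mm

ΔT = 148.4 K
copper: ΔL = 16.4×10⁻⁶ × 2.253 m × 148.4 = 5.4833×10⁻³ m = 5.4833 mm
steel: ΔL = 12×10⁻⁶ × 2.253 m × 148.4 = 4.0121×10⁻³ m = 4.0121 mm
difference = 5.4833 − 4.0121 = 1.4712 mm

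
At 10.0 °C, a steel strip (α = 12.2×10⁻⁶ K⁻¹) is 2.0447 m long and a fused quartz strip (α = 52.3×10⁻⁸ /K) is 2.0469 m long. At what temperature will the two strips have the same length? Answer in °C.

L₁(1 + α₁ΔT) = L₂(1 + α₂ΔT) ⇒ ΔT = (L₂ − L₁)/(α₁L₁ − α₂L₂)
L₂ − L₁ = 2.0469 − 2.0447 = 2.20×10⁻³ m
α₁L₁ − α₂L₂ = 12.2×10⁻⁶×2.0447 − 52.3×10⁻⁸×2.0469 = 2.38748113×10⁻⁵ m/K
ΔT = 2.20×10⁻³ / 2.38748113×10⁻⁵ = 92.147 K
T = 10.0 + 92.147 = 102.147 °C

T = 102.1 °C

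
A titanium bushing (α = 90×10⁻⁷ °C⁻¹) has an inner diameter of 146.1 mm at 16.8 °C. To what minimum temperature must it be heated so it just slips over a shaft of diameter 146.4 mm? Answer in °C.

Required Δd = 146.4 − 146.1 = 0.3 mm
Δd = αd₀ΔT ⇒ ΔT = Δd/(αd₀) = 0.3 / (90×10⁻⁷ × 146.1) = 228.15 K
T_min = 16.8 + 228.15 = 244.95 °C

T = 245 °C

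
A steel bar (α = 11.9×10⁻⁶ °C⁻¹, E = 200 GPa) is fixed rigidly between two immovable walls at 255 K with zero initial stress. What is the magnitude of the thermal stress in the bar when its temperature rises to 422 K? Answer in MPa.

σ = 397 MPa

Fully constrained: the free strain ε = αΔT is blocked, so σ = Eε = EαΔT.
|ΔT| = 167 K
σ = 200×10⁹ × 11.9×10⁻⁶ × 167 = 3.97×10⁸ Pa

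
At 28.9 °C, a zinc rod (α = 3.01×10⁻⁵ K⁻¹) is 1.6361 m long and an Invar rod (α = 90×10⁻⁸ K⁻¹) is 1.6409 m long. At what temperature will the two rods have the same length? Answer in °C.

T = 129.4 °C

Equal length when α₁L₁ΔT − α₂L₂ΔT = L₂ − L₁ = 4.80×10⁻³ m
α₁L₁ = 4.924661×10⁻⁵, α₂L₂ = 1.47681×10⁻⁶ → Δ(αL) = 4.77698×10⁻⁵ m/K
ΔT = 4.80×10⁻³ / 4.77698×10⁻⁵ = 100.482 K, so T = 28.9 + 100.482 = 129.382 °C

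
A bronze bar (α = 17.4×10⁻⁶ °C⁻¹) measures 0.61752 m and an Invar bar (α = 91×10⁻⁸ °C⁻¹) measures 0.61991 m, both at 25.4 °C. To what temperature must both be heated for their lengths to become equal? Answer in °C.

Equal length when α₁L₁ΔT − α₂L₂ΔT = L₂ − L₁ = 2.39×10⁻³ m
α₁L₁ = 1.0744848×10⁻⁵, α₂L₂ = 5.641181×10⁻⁷ → Δ(αL) = 1.01807299×10⁻⁵ m/K
ΔT = 2.39×10⁻³ / 1.01807299×10⁻⁵ = 234.757 K, so T = 25.4 + 234.757 = 260.157 °C

T = 260.2 °C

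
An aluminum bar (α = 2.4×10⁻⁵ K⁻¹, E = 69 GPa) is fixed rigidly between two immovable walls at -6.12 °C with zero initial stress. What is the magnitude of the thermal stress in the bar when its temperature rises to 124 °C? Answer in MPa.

Fully constrained: the free strain ε = αΔT is blocked, so σ = Eε = EαΔT.
|ΔT| = 130.12 K
σ = 69.0×10⁹ × 2.4×10⁻⁵ × 130.12 = 2.15×10⁸ Pa

σ = 215 MPa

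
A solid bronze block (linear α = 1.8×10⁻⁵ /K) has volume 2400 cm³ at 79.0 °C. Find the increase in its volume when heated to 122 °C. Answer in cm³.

ΔV = 5.57 cm³

Isotropic solid: β ≈ 3α = 5.4×10⁻⁵ /K; ΔT = 43.0 K
ΔV = 3αV₀ΔT = 3(1.8×10⁻⁵)(2400)(43.0) = 5.57 cm³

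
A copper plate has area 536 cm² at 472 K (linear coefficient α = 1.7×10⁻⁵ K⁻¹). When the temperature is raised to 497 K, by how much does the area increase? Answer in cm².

ΔA = 0.456 cm²

Area coefficient ≈ 2α; |ΔT| = 25 K
ΔA = 2αA₀ΔT = 2(1.7×10⁻⁵)(536)(25) = 0.456 cm²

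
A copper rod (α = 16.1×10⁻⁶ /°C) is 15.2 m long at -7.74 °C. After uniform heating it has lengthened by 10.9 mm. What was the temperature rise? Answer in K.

ΔT = 44.5 K

ΔL = αL₀ΔT ⇒ ΔT = ΔL / (αL₀)
ΔT = 10.9×10⁻³ m / (16.1×10⁻⁶ × 15.2 m) = 44.541 K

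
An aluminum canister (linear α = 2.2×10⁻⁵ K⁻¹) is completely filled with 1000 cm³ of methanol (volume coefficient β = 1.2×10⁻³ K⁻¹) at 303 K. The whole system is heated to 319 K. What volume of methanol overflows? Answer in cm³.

18.1 cm³

The canister also expands: β_container ≈ 3α = 6.6×10⁻⁵ /K
Net overflow = V₀(β_liq − 3α_cont)ΔT
β − 3α = 1.20×10⁻³ − 6.6×10⁻⁵ = 1.134×10⁻³ /K; ΔT = 16 K
ΔV = 1000 × 1.134×10⁻³ × 16 = 18.1 cm³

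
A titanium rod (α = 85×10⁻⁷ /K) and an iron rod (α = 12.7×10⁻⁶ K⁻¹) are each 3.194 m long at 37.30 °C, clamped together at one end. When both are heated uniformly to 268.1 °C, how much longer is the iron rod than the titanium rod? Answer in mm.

ΔT = 230.80 K
titanium: ΔL = 85×10⁻⁷ × 3.194 m × 230.80 = 6.2660×10⁻³ m = 6.2660 mm
iron: ΔL = 12.7×10⁻⁶ × 3.194 m × 230.80 = 9.3621×10⁻³ m = 9.3621 mm
difference = 9.3621 − 6.2660 = 3.0961 mm

3.10 mm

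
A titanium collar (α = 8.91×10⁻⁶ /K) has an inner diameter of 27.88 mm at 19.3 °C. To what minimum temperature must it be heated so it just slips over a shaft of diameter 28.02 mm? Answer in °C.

Required Δd = 28.02 − 27.88 = 0.14 mm
Δd = αd₀ΔT ⇒ ΔT = Δd/(αd₀) = 0.14 / (8.91×10⁻⁶ × 27.88) = 563.58 K
T_min = 19.3 + 563.58 = 582.88 °C

T = 583 °C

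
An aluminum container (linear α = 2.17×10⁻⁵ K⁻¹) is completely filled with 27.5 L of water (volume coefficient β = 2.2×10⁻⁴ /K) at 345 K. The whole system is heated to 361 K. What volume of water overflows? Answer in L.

The container also expands: β_container ≈ 3α = 6.51×10⁻⁵ /K
Net overflow = V₀(β_liq − 3α_cont)ΔT
β − 3α = 2.20×10⁻⁴ − 6.51×10⁻⁵ = 1.549×10⁻⁴ /K; ΔT = 16 K
ΔV = 27.5 × 1.549×10⁻⁴ × 16 = 0.0682 L

0.0682 L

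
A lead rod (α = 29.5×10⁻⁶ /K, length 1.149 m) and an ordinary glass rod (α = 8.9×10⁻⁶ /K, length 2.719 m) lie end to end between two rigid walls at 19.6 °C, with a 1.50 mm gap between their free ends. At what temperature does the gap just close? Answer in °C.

T = 45.4 °C

Gap closes when ΔL₁ + ΔL₂ = 1.50 mm = 1.50×10⁻³ m
(α₁L₁ + α₂L₂)ΔT = g
α₁L₁ + α₂L₂ = 29.5×10⁻⁶×1.149 + 8.9×10⁻⁶×2.719 = 5.80946×10⁻⁵ m/K
ΔT = 1.50×10⁻³ / 5.80946×10⁻⁵ = 25.820 K
T = 19.6 + 25.820 = 45.420 °C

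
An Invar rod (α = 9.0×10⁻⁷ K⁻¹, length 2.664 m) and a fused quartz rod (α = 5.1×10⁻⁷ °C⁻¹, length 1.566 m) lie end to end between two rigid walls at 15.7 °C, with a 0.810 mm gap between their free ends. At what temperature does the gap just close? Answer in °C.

T = 269 °C

Gap closes when ΔL₁ + ΔL₂ = 0.810 mm = 8.10×10⁻⁴ m
(α₁L₁ + α₂L₂)ΔT = g
α₁L₁ + α₂L₂ = 9.0×10⁻⁷×2.664 + 5.1×10⁻⁷×1.566 = 3.19626×10⁻⁶ m/K
ΔT = 8.10×10⁻⁴ / 3.19626×10⁻⁶ = 253.42 K
T = 15.7 + 253.42 = 269.12 °C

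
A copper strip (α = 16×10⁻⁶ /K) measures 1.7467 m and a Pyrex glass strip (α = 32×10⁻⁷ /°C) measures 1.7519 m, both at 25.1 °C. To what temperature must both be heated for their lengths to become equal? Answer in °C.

T = 257.9 °C

Equal length when α₁L₁ΔT − α₂L₂ΔT = L₂ − L₁ = 5.20×10⁻³ m
α₁L₁ = 2.79472×10⁻⁵, α₂L₂ = 5.60608×10⁻⁶ → Δ(αL) = 2.234112×10⁻⁵ m/K
ΔT = 5.20×10⁻³ / 2.234112×10⁻⁵ = 232.755 K, so T = 25.1 + 232.755 = 257.855 °C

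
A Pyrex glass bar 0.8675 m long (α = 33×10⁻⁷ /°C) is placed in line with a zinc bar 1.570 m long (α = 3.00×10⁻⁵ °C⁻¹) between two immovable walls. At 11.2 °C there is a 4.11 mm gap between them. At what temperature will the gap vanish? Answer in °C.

α₁L₁ = 2.86275×10⁻⁶ m/K, α₂L₂ = 4.710×10⁻⁵ m/K → total 4.996275×10⁻⁵ m/K
ΔT = g/(α₁L₁+α₂L₂) = 4.11×10⁻³ / 4.996275×10⁻⁵ = 82.261 K
T = 11.2 + 82.261 = 93.461 °C

T = 93.5 °C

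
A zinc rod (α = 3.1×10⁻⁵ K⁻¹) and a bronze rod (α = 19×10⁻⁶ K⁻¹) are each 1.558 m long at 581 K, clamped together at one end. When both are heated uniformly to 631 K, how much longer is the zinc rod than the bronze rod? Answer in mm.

ΔT = 50 K
zinc: ΔL = 3.1×10⁻⁵ × 1.558 m × 50 = 2.4149×10⁻³ m = 2.4149 mm
bronze: ΔL = 19×10⁻⁶ × 1.558 m × 50 = 1.4801×10⁻³ m = 1.4801 mm
difference = 2.4149 − 1.4801 = 0.9348 mm

0.935 mm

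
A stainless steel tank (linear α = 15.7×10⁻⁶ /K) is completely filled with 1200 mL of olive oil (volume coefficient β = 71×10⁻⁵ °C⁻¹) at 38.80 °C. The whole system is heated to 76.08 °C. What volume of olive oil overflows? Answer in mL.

The tank also expands: β_container ≈ 3α = 4.71×10⁻⁵ /K
Net overflow = V₀(β_liq − 3α_cont)ΔT
β − 3α = 7.10×10⁻⁴ − 4.71×10⁻⁵ = 6.629×10⁻⁴ /K; ΔT = 37.28 K
ΔV = 1200 × 6.629×10⁻⁴ × 37.28 = 29.7 mL

29.7 mL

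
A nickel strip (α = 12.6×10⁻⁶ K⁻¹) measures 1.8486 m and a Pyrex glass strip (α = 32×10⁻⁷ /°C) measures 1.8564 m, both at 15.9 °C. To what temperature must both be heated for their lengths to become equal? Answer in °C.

Equal length when α₁L₁ΔT − α₂L₂ΔT = L₂ − L₁ = 7.80×10⁻³ m
α₁L₁ = 2.329236×10⁻⁵, α₂L₂ = 5.94048×10⁻⁶ → Δ(αL) = 1.735188×10⁻⁵ m/K
ΔT = 7.80×10⁻³ / 1.735188×10⁻⁵ = 449.519 K, so T = 15.9 + 449.519 = 465.419 °C

T = 465.4 °C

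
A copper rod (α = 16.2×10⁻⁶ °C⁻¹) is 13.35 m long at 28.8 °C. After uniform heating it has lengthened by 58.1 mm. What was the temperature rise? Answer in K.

ΔT = 269 K

ΔL = αL₀ΔT ⇒ ΔT = ΔL / (αL₀)
ΔT = 58.1×10⁻³ m / (16.2×10⁻⁶ × 13.35 m) = 268.65 K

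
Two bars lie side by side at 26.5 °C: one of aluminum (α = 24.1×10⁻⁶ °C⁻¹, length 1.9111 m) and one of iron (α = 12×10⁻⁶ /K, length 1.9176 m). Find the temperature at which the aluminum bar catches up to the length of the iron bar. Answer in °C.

L₁(1 + α₁ΔT) = L₂(1 + α₂ΔT) ⇒ ΔT = (L₂ − L₁)/(α₁L₁ − α₂L₂)
L₂ − L₁ = 1.9176 − 1.9111 = 6.50×10⁻³ m
α₁L₁ − α₂L₂ = 24.1×10⁻⁶×1.9111 − 12×10⁻⁶×1.9176 = 2.304631×10⁻⁵ m/K
ΔT = 6.50×10⁻³ / 2.304631×10⁻⁵ = 282.041 K
T = 26.5 + 282.041 = 308.541 °C

T = 308.5 °C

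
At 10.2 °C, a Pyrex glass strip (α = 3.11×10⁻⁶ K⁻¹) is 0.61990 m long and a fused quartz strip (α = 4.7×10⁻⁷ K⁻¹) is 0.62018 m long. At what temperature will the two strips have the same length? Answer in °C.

L₁(1 + α₁ΔT) = L₂(1 + α₂ΔT) ⇒ ΔT = (L₂ − L₁)/(α₁L₁ − α₂L₂)
L₂ − L₁ = 0.62018 − 0.61990 = 2.80×10⁻⁴ m
α₁L₁ − α₂L₂ = 3.11×10⁻⁶×0.61990 − 4.7×10⁻⁷×0.62018 = 1.6364044×10⁻⁶ m/K
ΔT = 2.80×10⁻⁴ / 1.6364044×10⁻⁶ = 171.107 K
T = 10.2 + 171.107 = 181.307 °C

T = 181.3 °C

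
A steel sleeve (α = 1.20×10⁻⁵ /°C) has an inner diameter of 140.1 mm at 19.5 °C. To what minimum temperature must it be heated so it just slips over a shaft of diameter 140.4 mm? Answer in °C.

T = 198 °C

Required Δd = 140.4 − 140.1 = 0.3 mm
Δd = αd₀ΔT ⇒ ΔT = Δd/(αd₀) = 0.3 / (1.20×10⁻⁵ × 140.1) = 178.44 K
T_min = 19.5 + 178.44 = 197.94 °C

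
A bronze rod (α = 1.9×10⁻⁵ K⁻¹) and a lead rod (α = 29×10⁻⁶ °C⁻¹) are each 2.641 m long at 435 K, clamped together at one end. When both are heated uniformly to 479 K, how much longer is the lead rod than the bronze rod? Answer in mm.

1.16 mm

ΔT = 44 K
bronze: ΔL = 1.9×10⁻⁵ × 2.641 m × 44 = 2.2079×10⁻³ m = 2.2079 mm
lead: ΔL = 29×10⁻⁶ × 2.641 m × 44 = 3.3699×10⁻³ m = 3.3699 mm
difference = 3.3699 − 2.2079 = 1.1620 mm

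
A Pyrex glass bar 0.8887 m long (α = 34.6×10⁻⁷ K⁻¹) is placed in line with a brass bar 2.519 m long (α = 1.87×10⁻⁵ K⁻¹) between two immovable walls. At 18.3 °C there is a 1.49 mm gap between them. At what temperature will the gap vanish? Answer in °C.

T = 48.0 °C

Gap closes when ΔL₁ + ΔL₂ = 1.49 mm = 1.49×10⁻³ m
(α₁L₁ + α₂L₂)ΔT = g
α₁L₁ + α₂L₂ = 34.6×10⁻⁷×0.8887 + 1.87×10⁻⁵×2.519 = 5.0180202×10⁻⁵ m/K
ΔT = 1.49×10⁻³ / 5.0180202×10⁻⁵ = 29.693 K
T = 18.3 + 29.693 = 47.993 °C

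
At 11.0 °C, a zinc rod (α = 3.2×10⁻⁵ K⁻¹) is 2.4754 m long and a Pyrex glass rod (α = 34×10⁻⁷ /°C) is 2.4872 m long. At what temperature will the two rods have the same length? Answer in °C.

T = 177.8 °C

Equal length when α₁L₁ΔT − α₂L₂ΔT = L₂ − L₁ = 1.18×10⁻² m
α₁L₁ = 7.92128×10⁻⁵, α₂L₂ = 8.45648×10⁻⁶ → Δ(αL) = 7.075632×10⁻⁵ m/K
ΔT = 1.18×10⁻² / 7.075632×10⁻⁵ = 166.770 K, so T = 11.0 + 166.770 = 177.770 °C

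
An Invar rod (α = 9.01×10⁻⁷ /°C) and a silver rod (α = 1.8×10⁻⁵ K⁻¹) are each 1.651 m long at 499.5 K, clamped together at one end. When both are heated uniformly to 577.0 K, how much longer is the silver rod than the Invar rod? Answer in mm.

ΔT = 77.5 K
Invar: ΔL = 9.01×10⁻⁷ × 1.651 m × 77.5 = 1.1529×10⁻⁴ m = 0.11529 mm
silver: ΔL = 1.8×10⁻⁵ × 1.651 m × 77.5 = 2.3031×10⁻³ m = 2.3031 mm
difference = 2.3031 − 0.11529 = 2.18781 mm

2.19 mm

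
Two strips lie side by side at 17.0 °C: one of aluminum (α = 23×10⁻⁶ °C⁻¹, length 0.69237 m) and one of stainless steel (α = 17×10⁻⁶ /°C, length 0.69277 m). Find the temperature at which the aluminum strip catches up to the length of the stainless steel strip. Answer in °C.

L₁(1 + α₁ΔT) = L₂(1 + α₂ΔT) ⇒ ΔT = (L₂ − L₁)/(α₁L₁ − α₂L₂)
L₂ − L₁ = 0.69277 − 0.69237 = 4.00×10⁻⁴ m
α₁L₁ − α₂L₂ = 23×10⁻⁶×0.69237 − 17×10⁻⁶×0.69277 = 4.14742×10⁻⁶ m/K
ΔT = 4.00×10⁻⁴ / 4.14742×10⁻⁶ = 96.446 K
T = 17.0 + 96.446 = 113.446 °C

T = 113.4 °C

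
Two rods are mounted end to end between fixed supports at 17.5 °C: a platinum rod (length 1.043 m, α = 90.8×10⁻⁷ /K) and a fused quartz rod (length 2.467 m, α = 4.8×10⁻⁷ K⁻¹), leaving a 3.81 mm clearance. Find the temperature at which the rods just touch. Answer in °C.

T = 375 °C

α₁L₁ = 9.47044×10⁻⁶ m/K, α₂L₂ = 1.18416×10⁻⁶ m/K → total 1.06546×10⁻⁵ m/K
ΔT = g/(α₁L₁+α₂L₂) = 3.81×10⁻³ / 1.06546×10⁻⁵ = 357.59 K
T = 17.5 + 357.59 = 375.09 °C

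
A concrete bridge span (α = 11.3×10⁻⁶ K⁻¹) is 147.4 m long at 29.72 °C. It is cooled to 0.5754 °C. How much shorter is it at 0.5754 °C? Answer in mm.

ΔL = 48.5 mm

|ΔT| = |0.5754 − 29.72| = 29.1446 K
ΔL = αL₀ΔT = (11.3×10⁻⁶)(147.4)(29.1446) = 4.85×10⁻² m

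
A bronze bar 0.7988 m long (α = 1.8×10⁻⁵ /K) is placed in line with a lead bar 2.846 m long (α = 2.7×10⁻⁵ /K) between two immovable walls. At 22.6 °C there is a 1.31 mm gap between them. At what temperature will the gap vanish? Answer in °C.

T = 37.0 °C

α₁L₁ = 1.43784×10⁻⁵ m/K, α₂L₂ = 7.6842×10⁻⁵ m/K → total 9.12204×10⁻⁵ m/K
ΔT = g/(α₁L₁+α₂L₂) = 1.31×10⁻³ / 9.12204×10⁻⁵ = 14.361 K
T = 22.6 + 14.361 = 36.961 °C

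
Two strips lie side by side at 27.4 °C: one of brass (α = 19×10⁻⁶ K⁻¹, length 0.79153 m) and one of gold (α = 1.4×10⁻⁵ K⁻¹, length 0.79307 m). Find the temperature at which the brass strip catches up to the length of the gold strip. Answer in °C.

T = 418.7 °C

L₁(1 + α₁ΔT) = L₂(1 + α₂ΔT) ⇒ ΔT = (L₂ − L₁)/(α₁L₁ − α₂L₂)
L₂ − L₁ = 0.79307 − 0.79153 = 1.54×10⁻³ m
α₁L₁ − α₂L₂ = 19×10⁻⁶×0.79153 − 1.4×10⁻⁵×0.79307 = 3.93609×10⁻⁶ m/K
ΔT = 1.54×10⁻³ / 3.93609×10⁻⁶ = 391.251 K
T = 27.4 + 391.251 = 418.651 °C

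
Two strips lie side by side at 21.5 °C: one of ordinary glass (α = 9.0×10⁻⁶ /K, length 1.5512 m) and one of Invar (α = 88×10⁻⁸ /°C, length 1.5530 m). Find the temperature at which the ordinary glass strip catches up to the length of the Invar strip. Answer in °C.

T = 164.4 °C

Equal length when α₁L₁ΔT − α₂L₂ΔT = L₂ − L₁ = 1.80×10⁻³ m
α₁L₁ = 1.39608×10⁻⁵, α₂L₂ = 1.36664×10⁻⁶ → Δ(αL) = 1.259416×10⁻⁵ m/K
ΔT = 1.80×10⁻³ / 1.259416×10⁻⁵ = 142.923 K, so T = 21.5 + 142.923 = 164.423 °C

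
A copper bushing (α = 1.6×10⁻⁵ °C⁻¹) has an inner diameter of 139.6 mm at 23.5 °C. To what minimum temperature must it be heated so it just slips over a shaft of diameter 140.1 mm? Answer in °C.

T = 247 °C

Required Δd = 140.1 − 139.6 = 0.5 mm
Δd = αd₀ΔT ⇒ ΔT = Δd/(αd₀) = 0.5 / (1.6×10⁻⁵ × 139.6) = 223.85 K
T_min = 23.5 + 223.85 = 247.35 °C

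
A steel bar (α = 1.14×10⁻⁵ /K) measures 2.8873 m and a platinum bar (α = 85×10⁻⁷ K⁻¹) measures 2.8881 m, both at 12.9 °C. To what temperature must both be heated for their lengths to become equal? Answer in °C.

L₁(1 + α₁ΔT) = L₂(1 + α₂ΔT) ⇒ ΔT = (L₂ − L₁)/(α₁L₁ − α₂L₂)
L₂ − L₁ = 2.8881 − 2.8873 = 8.00×10⁻⁴ m
α₁L₁ − α₂L₂ = 1.14×10⁻⁵×2.8873 − 85×10⁻⁷×2.8881 = 8.36637×10⁻⁶ m/K
ΔT = 8.00×10⁻⁴ / 8.36637×10⁻⁶ = 95.621 K
T = 12.9 + 95.621 = 108.521 °C

T = 108.5 °C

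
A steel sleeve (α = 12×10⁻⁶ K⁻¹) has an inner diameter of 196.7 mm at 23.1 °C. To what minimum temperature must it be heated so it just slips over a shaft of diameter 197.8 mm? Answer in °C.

Required Δd = 197.8 − 196.7 = 1.1 mm
Δd = αd₀ΔT ⇒ ΔT = Δd/(αd₀) = 1.1 / (12×10⁻⁶ × 196.7) = 466.02 K
T_min = 23.1 + 466.02 = 489.12 °C

T = 489 °C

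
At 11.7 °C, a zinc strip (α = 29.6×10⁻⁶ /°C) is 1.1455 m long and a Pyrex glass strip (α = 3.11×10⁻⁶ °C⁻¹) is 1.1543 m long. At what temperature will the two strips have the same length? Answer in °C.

Equal length when α₁L₁ΔT − α₂L₂ΔT = L₂ − L₁ = 8.80×10⁻³ m
α₁L₁ = 3.39068×10⁻⁵, α₂L₂ = 3.589873×10⁻⁶ → Δ(αL) = 3.0316927×10⁻⁵ m/K
ΔT = 8.80×10⁻³ / 3.0316927×10⁻⁵ = 290.267 K, so T = 11.7 + 290.267 = 301.967 °C

T = 302.0 °C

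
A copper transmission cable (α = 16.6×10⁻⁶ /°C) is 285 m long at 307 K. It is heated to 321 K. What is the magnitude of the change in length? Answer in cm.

ΔL = 6.62 cm

|ΔT| = |321 − 307| = 14 K
ΔL = αL₀ΔT = (16.6×10⁻⁶)(285)(14) = 6.62×10⁻² m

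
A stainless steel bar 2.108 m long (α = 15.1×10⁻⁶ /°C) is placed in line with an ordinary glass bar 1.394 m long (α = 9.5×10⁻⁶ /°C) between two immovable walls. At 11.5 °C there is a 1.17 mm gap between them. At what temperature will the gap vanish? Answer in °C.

Gap closes when ΔL₁ + ΔL₂ = 1.17 mm = 1.17×10⁻³ m
(α₁L₁ + α₂L₂)ΔT = g
α₁L₁ + α₂L₂ = 15.1×10⁻⁶×2.108 + 9.5×10⁻⁶×1.394 = 4.50738×10⁻⁵ m/K
ΔT = 1.17×10⁻³ / 4.50738×10⁻⁵ = 25.957 K
T = 11.5 + 25.957 = 37.457 °C

T = 37.5 °C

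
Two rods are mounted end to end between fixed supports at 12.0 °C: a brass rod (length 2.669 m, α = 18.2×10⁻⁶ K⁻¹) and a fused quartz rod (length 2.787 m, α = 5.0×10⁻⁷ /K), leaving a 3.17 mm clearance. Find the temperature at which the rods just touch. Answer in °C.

T = 75.4 °C

Gap closes when ΔL₁ + ΔL₂ = 3.17 mm = 3.17×10⁻³ m
(α₁L₁ + α₂L₂)ΔT = g
α₁L₁ + α₂L₂ = 18.2×10⁻⁶×2.669 + 5.0×10⁻⁷×2.787 = 4.99693×10⁻⁵ m/K
ΔT = 3.17×10⁻³ / 4.99693×10⁻⁵ = 63.439 K
T = 12.0 + 63.439 = 75.439 °C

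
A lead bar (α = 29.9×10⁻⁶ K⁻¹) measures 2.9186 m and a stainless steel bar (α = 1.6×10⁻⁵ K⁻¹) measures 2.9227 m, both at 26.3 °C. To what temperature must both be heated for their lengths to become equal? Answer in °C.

T = 127.5 °C

Equal length when α₁L₁ΔT − α₂L₂ΔT = L₂ − L₁ = 4.10×10⁻³ m
α₁L₁ = 8.726614×10⁻⁵, α₂L₂ = 4.67632×10⁻⁵ → Δ(αL) = 4.050294×10⁻⁵ m/K
ΔT = 4.10×10⁻³ / 4.050294×10⁻⁵ = 101.227 K, so T = 26.3 + 101.227 = 127.527 °C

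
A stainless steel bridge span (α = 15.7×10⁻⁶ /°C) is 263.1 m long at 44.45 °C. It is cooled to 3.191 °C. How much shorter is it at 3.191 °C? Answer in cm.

ΔL = 17.0 cm

|ΔT| = |3.191 − 44.45| = 41.259 K
ΔL = αL₀ΔT = (15.7×10⁻⁶)(263.1)(41.259) = 1.70×10⁻¹ m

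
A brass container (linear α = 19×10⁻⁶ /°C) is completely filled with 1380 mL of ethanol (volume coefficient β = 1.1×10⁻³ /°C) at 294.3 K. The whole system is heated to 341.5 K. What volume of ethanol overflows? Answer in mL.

The container also expands: β_container ≈ 3α = 5.7×10⁻⁵ /K
Net overflow = V₀(β_liq − 3α_cont)ΔT
β − 3α = 1.10×10⁻³ − 5.7×10⁻⁵ = 1.043×10⁻³ /K; ΔT = 47.2 K
ΔV = 1380 × 1.043×10⁻³ × 47.2 = 67.9 mL

67.9 mL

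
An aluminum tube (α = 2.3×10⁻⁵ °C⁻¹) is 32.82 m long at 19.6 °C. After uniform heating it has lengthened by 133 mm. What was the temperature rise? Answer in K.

ΔT = 176 K

ΔL = αL₀ΔT ⇒ ΔT = ΔL / (αL₀)
ΔT = 133×10⁻³ m / (2.3×10⁻⁵ × 32.82 m) = 176.19 K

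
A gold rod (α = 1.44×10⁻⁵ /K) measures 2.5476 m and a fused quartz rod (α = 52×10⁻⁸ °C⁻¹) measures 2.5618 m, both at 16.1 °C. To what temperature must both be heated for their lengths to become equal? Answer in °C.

Equal length when α₁L₁ΔT − α₂L₂ΔT = L₂ − L₁ = 1.42×10⁻² m
α₁L₁ = 3.668544×10⁻⁵, α₂L₂ = 1.332136×10⁻⁶ → Δ(αL) = 3.5353304×10⁻⁵ m/K
ΔT = 1.42×10⁻² / 3.5353304×10⁻⁵ = 401.660 K, so T = 16.1 + 401.660 = 417.760 °C

T = 417.8 °C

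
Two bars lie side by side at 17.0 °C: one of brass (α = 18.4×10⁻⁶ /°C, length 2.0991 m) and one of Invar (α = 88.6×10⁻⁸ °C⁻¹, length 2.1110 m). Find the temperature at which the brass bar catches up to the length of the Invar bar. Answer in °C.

T = 340.8 °C

L₁(1 + α₁ΔT) = L₂(1 + α₂ΔT) ⇒ ΔT = (L₂ − L₁)/(α₁L₁ − α₂L₂)
L₂ − L₁ = 2.1110 − 2.0991 = 1.19×10⁻² m
α₁L₁ − α₂L₂ = 18.4×10⁻⁶×2.0991 − 88.6×10⁻⁸×2.1110 = 3.6753094×10⁻⁵ m/K
ΔT = 1.19×10⁻² / 3.6753094×10⁻⁵ = 323.782 K
T = 17.0 + 323.782 = 340.782 °C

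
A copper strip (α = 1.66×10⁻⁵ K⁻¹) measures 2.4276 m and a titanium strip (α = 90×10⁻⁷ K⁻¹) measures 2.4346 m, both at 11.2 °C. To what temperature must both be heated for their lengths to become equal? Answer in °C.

T = 391.9 °C

L₁(1 + α₁ΔT) = L₂(1 + α₂ΔT) ⇒ ΔT = (L₂ − L₁)/(α₁L₁ − α₂L₂)
L₂ − L₁ = 2.4346 − 2.4276 = 7.00×10⁻³ m
α₁L₁ − α₂L₂ = 1.66×10⁻⁵×2.4276 − 90×10⁻⁷×2.4346 = 1.838676×10⁻⁵ m/K
ΔT = 7.00×10⁻³ / 1.838676×10⁻⁵ = 380.709 K
T = 11.2 + 380.709 = 391.909 °C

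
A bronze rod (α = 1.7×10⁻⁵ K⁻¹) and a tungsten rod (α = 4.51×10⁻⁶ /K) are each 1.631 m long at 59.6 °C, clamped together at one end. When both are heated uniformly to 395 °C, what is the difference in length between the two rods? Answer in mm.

6.83 mm

ΔT = 335.4 K
bronze: ΔL = 1.7×10⁻⁵ × 1.631 m × 335.4 = 9.2996×10⁻³ m = 9.2996 mm
tungsten: ΔL = 4.51×10⁻⁶ × 1.631 m × 335.4 = 2.4671×10⁻³ m = 2.4671 mm
difference = 9.2996 − 2.4671 = 6.8325 mm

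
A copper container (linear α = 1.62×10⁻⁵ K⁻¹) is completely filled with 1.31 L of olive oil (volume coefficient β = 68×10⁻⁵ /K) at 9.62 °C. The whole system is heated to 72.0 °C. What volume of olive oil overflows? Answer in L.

0.0516 L

The container also expands: β_container ≈ 3α = 4.86×10⁻⁵ /K
Net overflow = V₀(β_liq − 3α_cont)ΔT
β − 3α = 6.80×10⁻⁴ − 4.86×10⁻⁵ = 6.314×10⁻⁴ /K; ΔT = 62.38 K
ΔV = 1.31 × 6.314×10⁻⁴ × 62.38 = 0.0516 L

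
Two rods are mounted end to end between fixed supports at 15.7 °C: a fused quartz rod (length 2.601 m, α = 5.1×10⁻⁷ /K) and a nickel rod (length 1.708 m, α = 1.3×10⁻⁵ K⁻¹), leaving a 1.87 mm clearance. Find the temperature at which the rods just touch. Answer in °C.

T = 95.2 °C

α₁L₁ = 1.32651×10⁻⁶ m/K, α₂L₂ = 2.2204×10⁻⁵ m/K → total 2.353051×10⁻⁵ m/K
ΔT = g/(α₁L₁+α₂L₂) = 1.87×10⁻³ / 2.353051×10⁻⁵ = 79.471 K
T = 15.7 + 79.471 = 95.171 °C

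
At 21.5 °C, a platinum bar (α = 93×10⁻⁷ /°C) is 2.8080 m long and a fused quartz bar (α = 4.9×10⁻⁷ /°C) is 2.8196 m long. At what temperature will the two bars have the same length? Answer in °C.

T = 490.5 °C

L₁(1 + α₁ΔT) = L₂(1 + α₂ΔT) ⇒ ΔT = (L₂ − L₁)/(α₁L₁ − α₂L₂)
L₂ − L₁ = 2.8196 − 2.8080 = 1.16×10⁻² m
α₁L₁ − α₂L₂ = 93×10⁻⁷×2.8080 − 4.9×10⁻⁷×2.8196 = 2.4732796×10⁻⁵ m/K
ΔT = 1.16×10⁻² / 2.4732796×10⁻⁵ = 469.013 K
T = 21.5 + 469.013 = 490.513 °C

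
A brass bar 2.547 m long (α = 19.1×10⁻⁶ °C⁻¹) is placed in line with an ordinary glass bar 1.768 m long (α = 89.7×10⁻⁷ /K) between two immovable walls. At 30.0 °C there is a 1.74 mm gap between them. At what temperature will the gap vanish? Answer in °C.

Gap closes when ΔL₁ + ΔL₂ = 1.74 mm = 1.74×10⁻³ m
(α₁L₁ + α₂L₂)ΔT = g
α₁L₁ + α₂L₂ = 19.1×10⁻⁶×2.547 + 89.7×10⁻⁷×1.768 = 6.450666×10⁻⁵ m/K
ΔT = 1.74×10⁻³ / 6.450666×10⁻⁵ = 26.974 K
T = 30.0 + 26.974 = 56.974 °C

T = 57.0 °C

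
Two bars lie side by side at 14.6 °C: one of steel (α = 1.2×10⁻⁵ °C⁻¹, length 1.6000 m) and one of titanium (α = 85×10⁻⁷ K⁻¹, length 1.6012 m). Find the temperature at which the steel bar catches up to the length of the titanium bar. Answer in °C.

Equal length when α₁L₁ΔT − α₂L₂ΔT = L₂ − L₁ = 1.20×10⁻³ m
α₁L₁ = 1.920×10⁻⁵, α₂L₂ = 1.36102×10⁻⁵ → Δ(αL) = 5.5898×10⁻⁶ m/K
ΔT = 1.20×10⁻³ / 5.5898×10⁻⁶ = 214.677 K, so T = 14.6 + 214.677 = 229.277 °C

T = 229.3 °C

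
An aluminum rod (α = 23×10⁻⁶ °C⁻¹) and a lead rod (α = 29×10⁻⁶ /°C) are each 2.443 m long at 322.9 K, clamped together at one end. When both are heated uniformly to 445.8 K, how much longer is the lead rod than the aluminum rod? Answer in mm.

1.80 mm

ΔT = 122.9 K
aluminum: ΔL = 23×10⁻⁶ × 2.443 m × 122.9 = 6.9056×10⁻³ m = 6.9056 mm
lead: ΔL = 29×10⁻⁶ × 2.443 m × 122.9 = 8.7071×10⁻³ m = 8.7071 mm
difference = 8.7071 − 6.9056 = 1.8015 mm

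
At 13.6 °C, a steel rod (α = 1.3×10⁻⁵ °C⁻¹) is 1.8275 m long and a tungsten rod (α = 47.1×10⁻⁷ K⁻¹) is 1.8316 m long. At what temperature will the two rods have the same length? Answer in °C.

T = 284.6 °C

Equal length when α₁L₁ΔT − α₂L₂ΔT = L₂ − L₁ = 4.10×10⁻³ m
α₁L₁ = 2.37575×10⁻⁵, α₂L₂ = 8.626836×10⁻⁶ → Δ(αL) = 1.5130664×10⁻⁵ m/K
ΔT = 4.10×10⁻³ / 1.5130664×10⁻⁵ = 270.973 K, so T = 13.6 + 270.973 = 284.573 °C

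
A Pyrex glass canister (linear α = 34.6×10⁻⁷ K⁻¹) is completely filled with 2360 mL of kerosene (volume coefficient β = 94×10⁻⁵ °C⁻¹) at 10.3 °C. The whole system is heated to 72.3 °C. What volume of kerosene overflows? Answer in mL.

The canister also expands: β_container ≈ 3α = 1.038×10⁻⁵ /K
Net overflow = V₀(β_liq − 3α_cont)ΔT
β − 3α = 9.40×10⁻⁴ − 1.038×10⁻⁵ = 9.2962×10⁻⁴ /K; ΔT = 62.0 K
ΔV = 2360 × 9.2962×10⁻⁴ × 62.0 = 136 mL

136 mL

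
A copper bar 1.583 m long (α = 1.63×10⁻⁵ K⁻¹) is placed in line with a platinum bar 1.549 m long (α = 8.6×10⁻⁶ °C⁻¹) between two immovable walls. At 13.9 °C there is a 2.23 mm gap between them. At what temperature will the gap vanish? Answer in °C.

Gap closes when ΔL₁ + ΔL₂ = 2.23 mm = 2.23×10⁻³ m
(α₁L₁ + α₂L₂)ΔT = g
α₁L₁ + α₂L₂ = 1.63×10⁻⁵×1.583 + 8.6×10⁻⁶×1.549 = 3.91243×10⁻⁵ m/K
ΔT = 2.23×10⁻³ / 3.91243×10⁻⁵ = 56.998 K
T = 13.9 + 56.998 = 70.898 °C

T = 70.9 °C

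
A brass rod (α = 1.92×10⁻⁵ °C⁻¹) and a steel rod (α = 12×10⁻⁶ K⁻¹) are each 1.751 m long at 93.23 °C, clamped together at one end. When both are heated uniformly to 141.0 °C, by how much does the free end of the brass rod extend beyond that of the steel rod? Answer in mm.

0.602 mm

ΔT = 47.77 K
brass: ΔL = 1.92×10⁻⁵ × 1.751 m × 47.77 = 1.6060×10⁻³ m = 1.6060 mm
steel: ΔL = 12×10⁻⁶ × 1.751 m × 47.77 = 1.0037×10⁻³ m = 1.0037 mm
difference = 1.6060 − 1.0037 = 0.6023 mm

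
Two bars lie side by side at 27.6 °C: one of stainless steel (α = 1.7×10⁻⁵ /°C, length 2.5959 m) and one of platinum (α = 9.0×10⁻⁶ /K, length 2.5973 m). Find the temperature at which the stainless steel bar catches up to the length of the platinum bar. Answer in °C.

T = 95.05 °C

Equal length when α₁L₁ΔT − α₂L₂ΔT = L₂ − L₁ = 1.40×10⁻³ m
α₁L₁ = 4.41303×10⁻⁵, α₂L₂ = 2.33757×10⁻⁵ → Δ(αL) = 2.07546×10⁻⁵ m/K
ΔT = 1.40×10⁻³ / 2.07546×10⁻⁵ = 67.4549 K, so T = 27.6 + 67.4549 = 95.0549 °C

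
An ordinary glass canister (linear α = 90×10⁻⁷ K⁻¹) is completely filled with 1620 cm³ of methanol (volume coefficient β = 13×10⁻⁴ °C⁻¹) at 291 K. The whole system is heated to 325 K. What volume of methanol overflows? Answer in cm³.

70.1 cm³

The canister also expands: β_container ≈ 3α = 2.7×10⁻⁵ /K
Net overflow = V₀(β_liq − 3α_cont)ΔT
β − 3α = 1.30×10⁻³ − 2.7×10⁻⁵ = 1.273×10⁻³ /K; ΔT = 34 K
ΔV = 1620 × 1.273×10⁻³ × 34 = 70.1 cm³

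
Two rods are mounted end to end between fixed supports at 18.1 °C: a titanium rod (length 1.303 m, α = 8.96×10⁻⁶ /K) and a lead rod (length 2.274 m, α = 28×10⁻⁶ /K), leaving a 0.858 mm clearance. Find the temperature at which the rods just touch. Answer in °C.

Gap closes when ΔL₁ + ΔL₂ = 0.858 mm = 8.58×10⁻⁴ m
(α₁L₁ + α₂L₂)ΔT = g
α₁L₁ + α₂L₂ = 8.96×10⁻⁶×1.303 + 28×10⁻⁶×2.274 = 7.534688×10⁻⁵ m/K
ΔT = 8.58×10⁻⁴ / 7.534688×10⁻⁵ = 11.387 K
T = 18.1 + 11.387 = 29.487 °C

T = 29.5 °C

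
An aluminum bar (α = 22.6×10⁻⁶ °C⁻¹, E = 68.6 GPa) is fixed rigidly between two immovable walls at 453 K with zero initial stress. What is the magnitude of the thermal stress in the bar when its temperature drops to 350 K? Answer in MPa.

σ = 160 MPa

Fully constrained: the free strain ε = αΔT is blocked, so σ = Eε = EαΔT.
|ΔT| = 103 K
σ = 68.6×10⁹ × 22.6×10⁻⁶ × 103 = 1.60×10⁸ Pa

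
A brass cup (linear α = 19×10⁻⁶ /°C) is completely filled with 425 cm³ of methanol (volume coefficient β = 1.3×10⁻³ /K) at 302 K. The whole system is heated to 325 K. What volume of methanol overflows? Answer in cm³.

The cup also expands: β_container ≈ 3α = 5.7×10⁻⁵ /K
Net overflow = V₀(β_liq − 3α_cont)ΔT
β − 3α = 1.30×10⁻³ − 5.7×10⁻⁵ = 1.243×10⁻³ /K; ΔT = 23 K
ΔV = 425 × 1.243×10⁻³ × 23 = 12.2 cm³

12.2 cm³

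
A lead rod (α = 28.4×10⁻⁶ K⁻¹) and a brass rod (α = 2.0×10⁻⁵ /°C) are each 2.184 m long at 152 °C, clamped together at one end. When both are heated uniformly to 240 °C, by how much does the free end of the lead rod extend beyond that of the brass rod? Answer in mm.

1.61 mm

ΔT = 88 K
lead: ΔL = 28.4×10⁻⁶ × 2.184 m × 88 = 5.4583×10⁻³ m = 5.4583 mm
brass: ΔL = 2.0×10⁻⁵ × 2.184 m × 88 = 3.8438×10⁻³ m = 3.8438 mm
difference = 5.4583 − 3.8438 = 1.6145 mm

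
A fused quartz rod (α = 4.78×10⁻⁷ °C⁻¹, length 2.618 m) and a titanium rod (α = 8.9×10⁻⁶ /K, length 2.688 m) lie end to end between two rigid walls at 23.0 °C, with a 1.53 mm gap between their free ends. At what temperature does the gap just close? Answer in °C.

T = 83.8 °C

Gap closes when ΔL₁ + ΔL₂ = 1.53 mm = 1.53×10⁻³ m
(α₁L₁ + α₂L₂)ΔT = g
α₁L₁ + α₂L₂ = 4.78×10⁻⁷×2.618 + 8.9×10⁻⁶×2.688 = 2.5174604×10⁻⁵ m/K
ΔT = 1.53×10⁻³ / 2.5174604×10⁻⁵ = 60.776 K
T = 23.0 + 60.776 = 83.776 °C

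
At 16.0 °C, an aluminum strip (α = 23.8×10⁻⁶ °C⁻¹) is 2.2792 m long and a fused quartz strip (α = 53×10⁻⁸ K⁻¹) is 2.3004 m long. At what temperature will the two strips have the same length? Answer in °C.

L₁(1 + α₁ΔT) = L₂(1 + α₂ΔT) ⇒ ΔT = (L₂ − L₁)/(α₁L₁ − α₂L₂)
L₂ − L₁ = 2.3004 − 2.2792 = 2.12×10⁻² m
α₁L₁ − α₂L₂ = 23.8×10⁻⁶×2.2792 − 53×10⁻⁸×2.3004 = 5.3025748×10⁻⁵ m/K
ΔT = 2.12×10⁻² / 5.3025748×10⁻⁵ = 399.806 K
T = 16.0 + 399.806 = 415.806 °C

T = 415.8 °C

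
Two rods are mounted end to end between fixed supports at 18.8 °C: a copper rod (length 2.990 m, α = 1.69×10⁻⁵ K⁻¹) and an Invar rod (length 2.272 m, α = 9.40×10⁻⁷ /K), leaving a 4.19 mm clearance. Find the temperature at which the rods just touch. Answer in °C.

T = 98.4 °C

α₁L₁ = 5.0531×10⁻⁵ m/K, α₂L₂ = 2.13568×10⁻⁶ m/K → total 5.266668×10⁻⁵ m/K
ΔT = g/(α₁L₁+α₂L₂) = 4.19×10⁻³ / 5.266668×10⁻⁵ = 79.557 K
T = 18.8 + 79.557 = 98.357 °C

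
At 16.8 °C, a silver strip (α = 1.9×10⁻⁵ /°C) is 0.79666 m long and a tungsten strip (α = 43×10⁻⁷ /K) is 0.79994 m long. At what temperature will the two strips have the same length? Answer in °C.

L₁(1 + α₁ΔT) = L₂(1 + α₂ΔT) ⇒ ΔT = (L₂ − L₁)/(α₁L₁ − α₂L₂)
L₂ − L₁ = 0.79994 − 0.79666 = 3.28×10⁻³ m
α₁L₁ − α₂L₂ = 1.9×10⁻⁵×0.79666 − 43×10⁻⁷×0.79994 = 1.1696798×10⁻⁵ m/K
ΔT = 3.28×10⁻³ / 1.1696798×10⁻⁵ = 280.419 K
T = 16.8 + 280.419 = 297.219 °C

T = 297.2 °C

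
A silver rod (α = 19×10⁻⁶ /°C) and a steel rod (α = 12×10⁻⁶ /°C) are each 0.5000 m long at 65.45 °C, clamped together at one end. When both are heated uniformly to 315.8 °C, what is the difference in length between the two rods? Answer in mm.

0.876 mm

ΔT = 250.35 K
silver: ΔL = 19×10⁻⁶ × 0.5000 m × 250.35 = 2.3783×10⁻³ m = 2.3783 mm
steel: ΔL = 12×10⁻⁶ × 0.5000 m × 250.35 = 1.5021×10⁻³ m = 1.5021 mm
difference = 2.3783 − 1.5021 = 0.8762 mm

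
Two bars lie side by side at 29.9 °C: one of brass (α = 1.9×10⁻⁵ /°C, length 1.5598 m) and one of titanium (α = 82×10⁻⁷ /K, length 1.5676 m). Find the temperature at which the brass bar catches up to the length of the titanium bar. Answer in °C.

T = 494.7 °C

L₁(1 + α₁ΔT) = L₂(1 + α₂ΔT) ⇒ ΔT = (L₂ − L₁)/(α₁L₁ − α₂L₂)
L₂ − L₁ = 1.5676 − 1.5598 = 7.80×10⁻³ m
α₁L₁ − α₂L₂ = 1.9×10⁻⁵×1.5598 − 82×10⁻⁷×1.5676 = 1.678188×10⁻⁵ m/K
ΔT = 7.80×10⁻³ / 1.678188×10⁻⁵ = 464.787 K
T = 29.9 + 464.787 = 494.687 °C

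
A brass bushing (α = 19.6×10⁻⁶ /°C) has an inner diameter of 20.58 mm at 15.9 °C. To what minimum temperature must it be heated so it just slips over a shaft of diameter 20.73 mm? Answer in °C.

Required Δd = 20.73 − 20.58 = 0.15 mm
Δd = αd₀ΔT ⇒ ΔT = Δd/(αd₀) = 0.15 / (19.6×10⁻⁶ × 20.58) = 371.87 K
T_min = 15.9 + 371.87 = 387.77 °C

T = 388 °C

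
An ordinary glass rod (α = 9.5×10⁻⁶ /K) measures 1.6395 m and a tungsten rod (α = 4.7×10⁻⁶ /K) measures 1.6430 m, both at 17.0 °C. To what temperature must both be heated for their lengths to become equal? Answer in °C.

T = 462.7 °C

L₁(1 + α₁ΔT) = L₂(1 + α₂ΔT) ⇒ ΔT = (L₂ − L₁)/(α₁L₁ − α₂L₂)
L₂ − L₁ = 1.6430 − 1.6395 = 3.50×10⁻³ m
α₁L₁ − α₂L₂ = 9.5×10⁻⁶×1.6395 − 4.7×10⁻⁶×1.6430 = 7.85315×10⁻⁶ m/K
ΔT = 3.50×10⁻³ / 7.85315×10⁻⁶ = 445.681 K
T = 17.0 + 445.681 = 462.681 °C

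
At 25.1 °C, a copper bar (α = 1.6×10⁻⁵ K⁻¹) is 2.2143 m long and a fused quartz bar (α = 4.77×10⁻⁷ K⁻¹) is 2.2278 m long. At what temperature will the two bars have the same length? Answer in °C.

L₁(1 + α₁ΔT) = L₂(1 + α₂ΔT) ⇒ ΔT = (L₂ − L₁)/(α₁L₁ − α₂L₂)
L₂ − L₁ = 2.2278 − 2.2143 = 1.35×10⁻² m
α₁L₁ − α₂L₂ = 1.6×10⁻⁵×2.2143 − 4.77×10⁻⁷×2.2278 = 3.43661394×10⁻⁵ m/K
ΔT = 1.35×10⁻² / 3.43661394×10⁻⁵ = 392.829 K
T = 25.1 + 392.829 = 417.929 °C

T = 417.9 °C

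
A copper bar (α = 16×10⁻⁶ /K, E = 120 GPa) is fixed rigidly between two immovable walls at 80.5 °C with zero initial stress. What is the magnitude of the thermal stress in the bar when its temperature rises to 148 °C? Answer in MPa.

Fully constrained: the free strain ε = αΔT is blocked, so σ = Eε = EαΔT.
|ΔT| = 67.5 K
σ = 120×10⁹ × 16×10⁻⁶ × 67.5 = 1.30×10⁸ Pa

σ = 130 MPa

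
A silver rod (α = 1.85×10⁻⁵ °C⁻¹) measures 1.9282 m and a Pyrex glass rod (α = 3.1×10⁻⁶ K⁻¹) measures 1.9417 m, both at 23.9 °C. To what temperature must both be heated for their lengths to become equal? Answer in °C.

L₁(1 + α₁ΔT) = L₂(1 + α₂ΔT) ⇒ ΔT = (L₂ − L₁)/(α₁L₁ − α₂L₂)
L₂ − L₁ = 1.9417 − 1.9282 = 1.35×10⁻² m
α₁L₁ − α₂L₂ = 1.85×10⁻⁵×1.9282 − 3.1×10⁻⁶×1.9417 = 2.965243×10⁻⁵ m/K
ΔT = 1.35×10⁻² / 2.965243×10⁻⁵ = 455.275 K
T = 23.9 + 455.275 = 479.175 °C

T = 479.2 °C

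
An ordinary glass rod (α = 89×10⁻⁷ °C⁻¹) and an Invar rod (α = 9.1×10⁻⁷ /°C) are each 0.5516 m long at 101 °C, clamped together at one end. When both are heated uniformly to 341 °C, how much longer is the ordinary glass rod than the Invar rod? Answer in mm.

1.06 mm

ΔT = 240 K
ordinary glass: ΔL = 89×10⁻⁷ × 0.5516 m × 240 = 1.1782×10⁻³ m = 1.1782 mm
Invar: ΔL = 9.1×10⁻⁷ × 0.5516 m × 240 = 1.2047×10⁻⁴ m = 0.12047 mm
difference = 1.1782 − 0.12047 = 1.05773 mm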